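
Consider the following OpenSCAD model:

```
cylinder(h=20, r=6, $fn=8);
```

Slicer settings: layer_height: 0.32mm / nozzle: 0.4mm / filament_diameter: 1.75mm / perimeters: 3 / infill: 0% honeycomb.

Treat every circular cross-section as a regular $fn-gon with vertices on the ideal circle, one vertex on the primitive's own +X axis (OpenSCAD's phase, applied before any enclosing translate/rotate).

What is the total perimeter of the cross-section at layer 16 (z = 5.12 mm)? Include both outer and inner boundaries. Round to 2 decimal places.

36.74 mm

At z = 5.12 mm: the r=6 cylinder gives a regular 8-gon of circumradius 6 (constant along its height) (perimeter = 2·8·6.000·sin(180°/8) = 36.74 mm). Overall, the cross-section is a single solid region. Total boundary length (outer) = 36.74 mm.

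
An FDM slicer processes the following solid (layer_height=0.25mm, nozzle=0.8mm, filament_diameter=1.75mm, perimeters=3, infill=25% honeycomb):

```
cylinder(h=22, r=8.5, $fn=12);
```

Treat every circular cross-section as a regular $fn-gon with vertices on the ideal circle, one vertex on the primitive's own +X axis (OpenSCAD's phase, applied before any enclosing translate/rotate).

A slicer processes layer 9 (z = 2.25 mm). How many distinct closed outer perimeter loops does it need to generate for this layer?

1

At z = 2.25 mm: the r=8.5 cylinder contributes a regular 12-gon of circumradius 8.5. The result has 1 disconnected region.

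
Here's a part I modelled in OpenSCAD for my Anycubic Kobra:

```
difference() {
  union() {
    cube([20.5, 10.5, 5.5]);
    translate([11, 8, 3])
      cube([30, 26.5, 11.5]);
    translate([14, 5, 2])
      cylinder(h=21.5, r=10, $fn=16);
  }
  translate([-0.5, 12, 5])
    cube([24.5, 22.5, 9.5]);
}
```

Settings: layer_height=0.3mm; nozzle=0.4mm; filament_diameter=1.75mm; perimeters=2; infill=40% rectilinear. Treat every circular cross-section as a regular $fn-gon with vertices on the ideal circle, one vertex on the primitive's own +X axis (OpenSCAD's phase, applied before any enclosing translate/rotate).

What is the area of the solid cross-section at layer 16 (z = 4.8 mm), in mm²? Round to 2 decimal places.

1082.08 mm²

At z = 4.8 mm: the cube is present — its section is the full 20.5×10.5 rectangle (area 215.25 mm²); the cube at (11, 8) (footprint 30×26.5) is included at this height (area 795.00 mm²); the r=10 cylinder at (14, 5) contributes a regular 16-gon of circumradius 10 (area = (16/2)·10.000²·sin(360°/16) = 306.15 mm²); Taking the union: the regions partially overlap — summed areas 1316.40 mm² minus the doubly-counted overlap 234.31 mm² gives 1082.08 mm² — area = 1082.08 mm²; the cube at (-0.5, 12) does not reach this height (z outside [5, 14.5]); After the difference (first − rest): none of the subtracted shapes is present at this height, so the result so far is unchanged — area = 1082.08 mm². Overall, the cross-section is a single solid region. Net area = 1082.08 mm².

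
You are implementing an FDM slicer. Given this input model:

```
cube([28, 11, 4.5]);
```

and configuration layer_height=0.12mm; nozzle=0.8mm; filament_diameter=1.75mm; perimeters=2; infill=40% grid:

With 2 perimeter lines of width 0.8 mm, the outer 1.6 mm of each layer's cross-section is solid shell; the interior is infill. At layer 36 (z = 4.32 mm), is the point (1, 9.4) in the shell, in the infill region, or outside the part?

At z = 4.32 mm: the 28×11 cube contributes its full rectangle. Overall, the cross-section is a single solid region. The nearest boundary edge runs (0.00, 11.00)→(0.00, 0.00); distance from the point to it = 1.00 mm. The point is inside the cross-section, 1.00 mm from the nearest boundary — within the 1.6 mm shell band (2 × 0.8).

shell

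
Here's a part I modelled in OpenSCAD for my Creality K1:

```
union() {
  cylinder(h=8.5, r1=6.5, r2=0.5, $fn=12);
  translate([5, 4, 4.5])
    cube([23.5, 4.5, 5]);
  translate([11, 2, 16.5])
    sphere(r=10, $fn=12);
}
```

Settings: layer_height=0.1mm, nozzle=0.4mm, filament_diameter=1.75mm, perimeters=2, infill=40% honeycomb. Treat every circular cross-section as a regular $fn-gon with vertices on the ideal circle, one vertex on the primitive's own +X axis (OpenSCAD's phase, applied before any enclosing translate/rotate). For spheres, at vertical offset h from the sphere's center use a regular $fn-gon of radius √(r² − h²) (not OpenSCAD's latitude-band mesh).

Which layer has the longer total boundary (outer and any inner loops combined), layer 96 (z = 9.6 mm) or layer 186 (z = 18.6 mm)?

layer 186 (z = 18.6 mm)

Layer 96 (z = 9.6): the cone is absent (z outside [0, 8.5]); the cube at (5, 4) is not intersected at this z (z outside [4.5, 9.5]); the sphere at (11, 2): section is a regular 12-gon, circumradius = √(r²−h²) = √(10²−6.9²) = 7.238 (perimeter = 2·12·7.238·sin(180°/12) = 44.96 mm); Merging all regions: only the r=10 sphere at (11, 2) is present, so the union is just that shape — boundary = 44.96 mm. So its perimeter = 44.96 mm. Layer 186 (z = 18.6): the cone is absent (z outside [0, 8.5]); the cube at (5, 4) is absent (z outside [4.5, 9.5]); the sphere at (11, 2): section is a regular 12-gon, circumradius = √(r²−h²) = √(10²−2.1²) = 9.777 (perimeter = 2·12·9.777·sin(180°/12) = 60.73 mm); Taking the union: only the r=10 sphere at (11, 2) is present, so the union is just that shape — boundary = 60.73 mm. So its perimeter = 60.73 mm. Layer 186 is larger (60.73 vs 44.96 mm).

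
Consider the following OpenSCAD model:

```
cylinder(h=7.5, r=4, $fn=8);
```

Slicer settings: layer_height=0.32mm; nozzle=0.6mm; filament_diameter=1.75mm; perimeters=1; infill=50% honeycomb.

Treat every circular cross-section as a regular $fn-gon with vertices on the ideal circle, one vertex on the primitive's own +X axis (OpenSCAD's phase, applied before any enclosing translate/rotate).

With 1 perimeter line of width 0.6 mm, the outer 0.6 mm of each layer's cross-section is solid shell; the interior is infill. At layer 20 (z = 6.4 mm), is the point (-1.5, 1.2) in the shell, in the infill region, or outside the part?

At z = 6.4 mm: the r=4 cylinder contributes a regular 8-gon of circumradius 4. Overall, the cross-section is a single solid region. The nearest boundary edge runs (-2.83, 2.83)→(-4.00, 0.00); distance from the point to it = 1.85 mm. The point is inside the cross-section and 1.85 mm from the nearest boundary — more than the 0.6 mm shell width (1 × 0.6), so it's in the infill interior.

infill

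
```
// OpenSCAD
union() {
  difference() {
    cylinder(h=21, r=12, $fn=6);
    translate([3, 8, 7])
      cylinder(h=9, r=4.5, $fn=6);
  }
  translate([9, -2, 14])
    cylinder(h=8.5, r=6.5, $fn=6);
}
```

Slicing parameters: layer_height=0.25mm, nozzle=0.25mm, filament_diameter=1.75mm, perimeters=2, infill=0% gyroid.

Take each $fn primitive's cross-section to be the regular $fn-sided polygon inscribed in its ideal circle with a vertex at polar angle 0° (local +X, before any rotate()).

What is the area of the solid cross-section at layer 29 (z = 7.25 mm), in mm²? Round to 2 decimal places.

At z = 7.25 mm: the r=12 cylinder gives a regular 6-gon of circumradius 12 (constant along its height) (area = (6/2)·12.000²·sin(360°/6) = 374.12 mm²); the r=4.5 cylinder at (3, 8) gives a regular 6-gon of circumradius 4.5 (constant along its height) (area = (6/2)·4.500²·sin(360°/6) = 52.61 mm²); After the difference (first − rest): starting from the r=12 cylinder (374.12 mm²), the r=4.5 cylinder at (3, 8) partially overlaps it — only the 44.24 mm² overlap (of its 52.61 mm²) is removed, clipping the outline — area = 329.88 mm²; the cylinder at (9, -2) does not reach this height (z outside [14, 22.5]); Combining (union): only the result so far is present, so the union is just that shape — area = 329.88 mm². Overall, the cross-section is a single solid region. Net area = 329.88 mm².

329.88 mm²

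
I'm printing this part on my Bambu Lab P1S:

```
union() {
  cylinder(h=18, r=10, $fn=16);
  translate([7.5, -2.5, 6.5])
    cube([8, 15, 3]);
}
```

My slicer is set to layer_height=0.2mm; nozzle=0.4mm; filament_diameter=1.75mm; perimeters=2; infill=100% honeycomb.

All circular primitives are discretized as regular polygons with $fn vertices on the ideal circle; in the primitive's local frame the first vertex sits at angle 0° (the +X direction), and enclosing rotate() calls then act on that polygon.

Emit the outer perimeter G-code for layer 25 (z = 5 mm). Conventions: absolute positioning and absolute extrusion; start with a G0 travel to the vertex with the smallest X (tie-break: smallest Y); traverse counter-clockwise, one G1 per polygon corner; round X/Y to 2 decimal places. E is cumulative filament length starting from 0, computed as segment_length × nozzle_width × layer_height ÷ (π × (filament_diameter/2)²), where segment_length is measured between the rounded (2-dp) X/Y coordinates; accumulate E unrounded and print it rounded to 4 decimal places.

At z = 5 mm: the r=10 cylinder contributes a regular 16-gon of circumradius 10; the cube at (7.5, -2.5) does not reach this height (z outside [6.5, 9.5]); Combining (union): only the r=10 cylinder is present, so the union is just that shape — 1 connected region. The outline is a single polygon with 16 vertices. Extrusion per mm of travel: 0.4 × 0.2 / (π × 0.875²) = 0.033260. Accumulating E over each segment gives final E = 2.0766.

G0 X-10.00 Y0.00 Z5.00
G1 X-9.24 Y-3.83 E0.1299
G1 X-7.07 Y-7.07 E0.2596
G1 X-3.83 Y-9.24 E0.3893
G1 X0.00 Y-10.00 E0.5191
G1 X3.83 Y-9.24 E0.6490
G1 X7.07 Y-7.07 E0.7787
G1 X9.24 Y-3.83 E0.9084
G1 X10.00 Y0.00 E1.0383
G1 X9.24 Y3.83 E1.1681
G1 X7.07 Y7.07 E1.2978
G1 X3.83 Y9.24 E1.4275
G1 X0.00 Y10.00 E1.5574
G1 X-3.83 Y9.24 E1.6873
G1 X-7.07 Y7.07 E1.8170
G1 X-9.24 Y3.83 E1.9467
G1 X-10.00 Y0.00 E2.0766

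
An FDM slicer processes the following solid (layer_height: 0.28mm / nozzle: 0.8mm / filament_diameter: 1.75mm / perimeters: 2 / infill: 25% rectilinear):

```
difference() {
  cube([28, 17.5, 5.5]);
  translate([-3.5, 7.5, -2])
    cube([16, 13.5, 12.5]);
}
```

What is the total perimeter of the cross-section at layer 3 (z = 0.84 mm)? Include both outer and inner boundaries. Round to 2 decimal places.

91.00 mm

At z = 0.84 mm: the 28×17.5 cube contributes its full rectangle (perimeter 91.00 mm); the cube at (-3.5, 7.5) is present — its section is the full 16×13.5 rectangle (perimeter 59.00 mm); Taking the first minus the rest: starting from the 28×17.5 cube, the 16×13.5 cube at (-3.5, 7.5) partially overlaps it — only the 125.00 mm² overlap (of its 216.00 mm²) is removed, clipping the outline — boundary = 91.00 mm. Overall, the cross-section is a single solid region. Total boundary length (outer) = 91.00 mm.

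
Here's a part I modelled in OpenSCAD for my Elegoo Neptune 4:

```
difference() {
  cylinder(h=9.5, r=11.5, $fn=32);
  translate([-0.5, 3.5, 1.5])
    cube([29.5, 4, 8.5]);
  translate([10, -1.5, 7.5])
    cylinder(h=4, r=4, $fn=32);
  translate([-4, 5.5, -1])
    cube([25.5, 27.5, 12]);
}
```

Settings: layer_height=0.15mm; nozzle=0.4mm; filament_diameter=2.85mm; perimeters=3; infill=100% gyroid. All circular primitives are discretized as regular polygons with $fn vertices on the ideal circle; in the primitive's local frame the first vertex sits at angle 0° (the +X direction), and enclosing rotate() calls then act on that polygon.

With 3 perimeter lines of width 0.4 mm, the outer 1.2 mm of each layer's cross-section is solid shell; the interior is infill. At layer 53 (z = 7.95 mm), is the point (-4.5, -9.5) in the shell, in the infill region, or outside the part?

shell

At z = 7.95 mm: the cylinder: section is a regular 32-gon, circumradius r=11.5; the cube at (-0.5, 3.5) is present — its section is the full 29.5×4 rectangle; the r=4 cylinder at (10, -1.5) contributes a regular 32-gon of circumradius 4; the 25.5×27.5 cube at (-4, 5.5) contributes its full rectangle; Taking the first minus the rest: starting from the r=11.5 cylinder, the 29.5×4 cube at (-0.5, 3.5) partially overlaps it — only the 41.88 mm² overlap (of its 118.00 mm²) is removed, clipping the outline; the r=4 cylinder at (10, -1.5) partially overlaps it — only the 33.85 mm² overlap (of its 49.94 mm²) is removed, clipping the outline; the 25.5×27.5 cube at (-4, 5.5) partially overlaps it — only the 45.74 mm² overlap (of its 701.25 mm²) is removed, clipping the outline — 1 connected region. Overall, the cross-section is a single solid region. The nearest boundary edge runs (-4.40, -10.62)→(-6.39, -9.56); distance from the point to it = 0.95 mm. The point is inside the cross-section, 0.95 mm from the nearest boundary — within the 1.2 mm shell band (3 × 0.4).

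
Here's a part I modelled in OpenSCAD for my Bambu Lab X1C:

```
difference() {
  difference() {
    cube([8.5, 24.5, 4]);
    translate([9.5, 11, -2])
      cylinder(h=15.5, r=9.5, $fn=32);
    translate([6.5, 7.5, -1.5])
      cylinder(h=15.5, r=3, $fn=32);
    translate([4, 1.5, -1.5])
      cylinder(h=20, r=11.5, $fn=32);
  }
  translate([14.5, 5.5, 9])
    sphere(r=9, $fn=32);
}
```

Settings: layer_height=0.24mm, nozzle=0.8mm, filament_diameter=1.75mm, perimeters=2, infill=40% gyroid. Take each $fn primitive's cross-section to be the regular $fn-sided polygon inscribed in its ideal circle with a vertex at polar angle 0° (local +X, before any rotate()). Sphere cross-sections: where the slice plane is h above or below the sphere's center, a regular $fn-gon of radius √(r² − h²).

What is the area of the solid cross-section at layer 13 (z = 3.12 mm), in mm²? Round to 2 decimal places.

53.69 mm²

At z = 3.12 mm: the cube is present — its section is the full 8.5×24.5 rectangle (area 208.25 mm²); the r=9.5 cylinder at (9.5, 11) contributes a regular 32-gon of circumradius 9.5 (area = (32/2)·9.500²·sin(360°/32) = 281.71 mm²); the r=3 cylinder at (6.5, 7.5) contributes a regular 32-gon of circumradius 3 (area = (32/2)·3.000²·sin(360°/32) = 28.09 mm²); the r=11.5 cylinder at (4, 1.5) contributes a regular 32-gon of circumradius 11.5 (area = (32/2)·11.500²·sin(360°/32) = 412.81 mm²); Taking the first minus the rest: starting from the 8.5×24.5 cube (208.25 mm²), the r=9.5 cylinder at (9.5, 11) partially overlaps it — only the 121.95 mm² overlap (of its 281.71 mm²) is removed, clipping the outline; the r=3 cylinder at (6.5, 7.5) misses the remaining region (no effect); the r=11.5 cylinder at (4, 1.5) partially overlaps it — only the 32.60 mm² overlap (of its 412.81 mm²) is removed, clipping the outline — area = 53.69 mm²; the r=9 sphere at (14.5, 5.5) slices to a regular 32-gon of circumradius 6.814 (√(r²−h²) with h=5.88 from center) (area = (32/2)·6.814²·sin(360°/32) = 144.91 mm²); After the difference (first − rest): starting from that combined region (53.69 mm²), the r=9 sphere at (14.5, 5.5) misses the remaining region (no effect) — area = 53.69 mm². Overall, the cross-section is a single solid region. Net area = 53.69 mm².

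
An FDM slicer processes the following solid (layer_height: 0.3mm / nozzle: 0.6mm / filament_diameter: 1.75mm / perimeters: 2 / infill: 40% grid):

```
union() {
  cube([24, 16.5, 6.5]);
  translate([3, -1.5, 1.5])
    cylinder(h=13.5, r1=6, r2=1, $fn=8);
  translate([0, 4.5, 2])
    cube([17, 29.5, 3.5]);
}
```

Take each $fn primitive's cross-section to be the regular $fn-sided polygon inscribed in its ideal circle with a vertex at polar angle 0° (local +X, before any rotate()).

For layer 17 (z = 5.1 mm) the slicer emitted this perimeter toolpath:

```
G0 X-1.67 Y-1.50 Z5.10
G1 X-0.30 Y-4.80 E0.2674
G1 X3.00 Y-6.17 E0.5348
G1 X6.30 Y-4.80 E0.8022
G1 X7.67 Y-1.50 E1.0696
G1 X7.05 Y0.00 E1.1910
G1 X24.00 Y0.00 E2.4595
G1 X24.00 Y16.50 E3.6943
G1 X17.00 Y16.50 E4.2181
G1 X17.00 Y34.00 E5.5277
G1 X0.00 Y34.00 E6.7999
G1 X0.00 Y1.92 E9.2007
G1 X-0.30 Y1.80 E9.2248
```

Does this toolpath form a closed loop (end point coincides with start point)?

Start point (G0): (-1.67, -1.50). End point (last G1): the path does not return to the start — open.

no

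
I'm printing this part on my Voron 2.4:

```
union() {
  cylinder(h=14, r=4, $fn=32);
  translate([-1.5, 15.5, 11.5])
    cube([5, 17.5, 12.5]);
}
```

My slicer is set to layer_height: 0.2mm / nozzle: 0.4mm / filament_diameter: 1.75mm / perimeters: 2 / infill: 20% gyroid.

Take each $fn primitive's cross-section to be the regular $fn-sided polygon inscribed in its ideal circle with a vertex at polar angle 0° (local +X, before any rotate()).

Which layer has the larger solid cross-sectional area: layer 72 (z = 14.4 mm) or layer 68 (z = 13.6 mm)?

layer 68 (z = 13.6 mm)

Layer 72 (z = 14.4): the cylinder does not reach this height (z outside [0, 14]); the 5×17.5 cube at (-1.5, 15.5) contributes its full rectangle (area 87.50 mm²); Combining (union): only the 5×17.5 cube at (-1.5, 15.5) is present, so the union is just that shape — area = 87.50 mm². So its area = 87.50 mm². Layer 68 (z = 13.6): the r=4 cylinder contributes a regular 32-gon of circumradius 4 (area = (32/2)·4.000²·sin(360°/32) = 49.94 mm²); the cube at (-1.5, 15.5) is present — its section is the full 5×17.5 rectangle (area 87.50 mm²); Taking the union: the 2 present regions are separate (no shared area or edge), so areas and boundary lengths simply add and each stays a separate island — area = 137.44 mm². So its area = 137.44 mm². Layer 68 is larger (137.44 vs 87.50 mm²).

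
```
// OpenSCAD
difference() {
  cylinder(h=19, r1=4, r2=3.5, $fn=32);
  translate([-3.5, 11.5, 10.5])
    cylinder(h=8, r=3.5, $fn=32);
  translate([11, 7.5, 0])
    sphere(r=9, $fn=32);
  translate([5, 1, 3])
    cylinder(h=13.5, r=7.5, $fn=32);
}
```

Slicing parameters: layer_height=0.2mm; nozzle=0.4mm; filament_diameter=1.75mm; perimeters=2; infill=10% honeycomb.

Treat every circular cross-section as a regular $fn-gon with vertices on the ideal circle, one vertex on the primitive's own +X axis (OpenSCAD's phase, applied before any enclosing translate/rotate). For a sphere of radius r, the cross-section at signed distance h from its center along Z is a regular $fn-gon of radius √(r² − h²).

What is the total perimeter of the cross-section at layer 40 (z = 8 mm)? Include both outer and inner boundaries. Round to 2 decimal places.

16.02 mm

At z = 8 mm: the cone (r1=4→r2=3.5) has section circumradius 3.789 here — a regular 32-gon (perimeter = 2·32·3.789·sin(180°/32) = 23.77 mm); the cylinder at (-3.5, 11.5) does not reach this height (z outside [10.5, 18.5]); the sphere at (11, 7.5): section is a regular 32-gon, circumradius = √(r²−h²) = √(9²−8²) = 4.123 (perimeter = 2·32·4.123·sin(180°/32) = 25.86 mm); the r=7.5 cylinder at (5, 1) gives a regular 32-gon of circumradius 7.5 (constant along its height) (perimeter = 2·32·7.500·sin(180°/32) = 47.05 mm); Subtracting the remaining from the first: starting from the cone, the r=9 sphere at (11, 7.5) misses the remaining region (no effect); the r=7.5 cylinder at (5, 1) partially overlaps it — only the 37.60 mm² overlap (of its 175.58 mm²) is removed, clipping the outline — boundary = 16.02 mm. Overall, the cross-section is a single solid region. Total boundary length (outer) = 16.02 mm.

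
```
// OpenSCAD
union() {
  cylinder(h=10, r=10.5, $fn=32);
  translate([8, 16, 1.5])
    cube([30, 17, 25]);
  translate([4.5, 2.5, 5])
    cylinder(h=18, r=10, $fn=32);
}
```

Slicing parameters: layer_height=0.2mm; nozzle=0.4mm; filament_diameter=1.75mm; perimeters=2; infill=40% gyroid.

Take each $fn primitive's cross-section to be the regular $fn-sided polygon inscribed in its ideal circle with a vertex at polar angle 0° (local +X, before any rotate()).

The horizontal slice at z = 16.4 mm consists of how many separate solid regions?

2

At z = 16.4 mm: the cylinder is absent (z outside [0, 10]); the cube at (8, 16) (footprint 30×17) is included at this height; the cylinder at (4.5, 2.5): section is a regular 32-gon, circumradius r=10; Taking the union: the 2 present regions are separate (no shared area or edge), so areas and boundary lengths simply add and each stays a separate island — 2 connected regions. The result has 2 disconnected regions.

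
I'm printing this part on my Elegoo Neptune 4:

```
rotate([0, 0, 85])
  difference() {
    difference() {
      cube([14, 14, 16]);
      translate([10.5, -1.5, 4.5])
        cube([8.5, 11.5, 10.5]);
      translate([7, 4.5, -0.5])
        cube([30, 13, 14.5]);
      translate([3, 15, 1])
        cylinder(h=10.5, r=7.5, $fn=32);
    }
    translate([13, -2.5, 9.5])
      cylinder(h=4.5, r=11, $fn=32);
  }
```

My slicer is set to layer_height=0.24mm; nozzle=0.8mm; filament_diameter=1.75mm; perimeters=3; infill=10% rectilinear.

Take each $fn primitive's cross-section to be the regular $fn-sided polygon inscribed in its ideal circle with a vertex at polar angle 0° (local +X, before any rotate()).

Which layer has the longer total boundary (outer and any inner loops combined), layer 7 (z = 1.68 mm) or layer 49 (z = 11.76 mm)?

layer 7 (z = 1.68 mm)

Layer 7 (z = 1.68): the cube (footprint 14×14) is included at this height (perimeter 56.00 mm); the cube at (10.5, -1.5) is not intersected at this z (z outside [4.5, 15]); the cube at (7, 4.5) is present — its section is the full 30×13 rectangle (perimeter 86.00 mm); the cylinder at (3, 15): section is a regular 32-gon, circumradius r=7.5 (perimeter = 2·32·7.500·sin(180°/32) = 47.05 mm); Subtracting the remaining from the first: starting from the 14×14 cube, the 30×13 cube at (7, 4.5) partially overlaps it — only the 66.50 mm² overlap (of its 390.00 mm²) is removed, clipping the outline; the r=7.5 cylinder at (3, 15) partially overlaps it — only the 43.22 mm² overlap (of its 175.58 mm²) is removed, clipping the outline — boundary = 45.12 mm; the cylinder at (13, -2.5) is absent (z outside [9.5, 14]); After the difference (first − rest): none of the subtracted shapes is present at this height, so the result so far is unchanged — boundary = 45.12 mm; (whole slice rotated 85° about Z — lengths, areas and connectivity unchanged). So its perimeter = 45.12 mm. Layer 49 (z = 11.76): the 14×14 cube contributes its full rectangle (perimeter 56.00 mm); the cube at (10.5, -1.5) (footprint 8.5×11.5) is included at this height (perimeter 40.00 mm); the cube at (7, 4.5) is present — its section is the full 30×13 rectangle (perimeter 86.00 mm); the cylinder at (3, 15) does not reach this height (z outside [1, 11.5]); Taking the first minus the rest: starting from the 14×14 cube, the 8.5×11.5 cube at (10.5, -1.5) partially overlaps it — only the 35.00 mm² overlap (of its 97.75 mm²) is removed, clipping the outline; the 30×13 cube at (7, 4.5) partially overlaps it — only the 47.25 mm² overlap (of its 390.00 mm²) is removed, clipping the outline — boundary = 49.00 mm; the r=11 cylinder at (13, -2.5) gives a regular 32-gon of circumradius 11 (constant along its height) (perimeter = 2·32·11.000·sin(180°/32) = 69.00 mm); Taking the first minus the rest: starting from the result so far, the r=11 cylinder at (13, -2.5) partially overlaps it — only the 35.66 mm² overlap (of its 377.69 mm²) is removed, clipping the outline — boundary = 38.99 mm; (rotated 85° about Z; rotation is an isometry so areas/perimeters/island counts are preserved). So its perimeter = 38.99 mm. Layer 7 is larger (45.12 vs 38.99 mm).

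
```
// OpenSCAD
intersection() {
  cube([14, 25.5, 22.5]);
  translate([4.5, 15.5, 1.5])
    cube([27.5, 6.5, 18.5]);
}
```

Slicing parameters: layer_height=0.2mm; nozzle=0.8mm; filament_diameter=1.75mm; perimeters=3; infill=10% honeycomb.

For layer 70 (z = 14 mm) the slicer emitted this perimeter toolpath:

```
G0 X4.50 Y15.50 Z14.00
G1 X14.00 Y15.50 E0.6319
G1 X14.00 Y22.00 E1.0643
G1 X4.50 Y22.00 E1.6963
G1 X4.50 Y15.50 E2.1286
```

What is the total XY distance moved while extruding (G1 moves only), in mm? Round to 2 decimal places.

Sum the Euclidean lengths of each G1 segment: total = 32.00 mm.

32.00 mm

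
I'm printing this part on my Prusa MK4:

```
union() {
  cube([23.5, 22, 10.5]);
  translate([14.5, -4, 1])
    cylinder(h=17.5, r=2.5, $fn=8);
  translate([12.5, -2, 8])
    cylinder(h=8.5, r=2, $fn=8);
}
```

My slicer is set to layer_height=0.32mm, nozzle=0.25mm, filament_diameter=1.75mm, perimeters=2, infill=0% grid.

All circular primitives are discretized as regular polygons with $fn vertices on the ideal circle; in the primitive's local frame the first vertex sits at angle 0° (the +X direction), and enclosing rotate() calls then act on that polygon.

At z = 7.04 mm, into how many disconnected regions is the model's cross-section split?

2

At z = 7.04 mm: the cube (footprint 23.5×22) is included at this height; the r=2.5 cylinder at (14.5, -4) contributes a regular 8-gon of circumradius 2.5; the cylinder at (12.5, -2) is not intersected at this z (z outside [8, 16.5]); Combining (union): the 2 present regions are separate (no shared area or edge), so areas and boundary lengths simply add and each stays a separate island — 2 connected regions. The result has 2 disconnected regions.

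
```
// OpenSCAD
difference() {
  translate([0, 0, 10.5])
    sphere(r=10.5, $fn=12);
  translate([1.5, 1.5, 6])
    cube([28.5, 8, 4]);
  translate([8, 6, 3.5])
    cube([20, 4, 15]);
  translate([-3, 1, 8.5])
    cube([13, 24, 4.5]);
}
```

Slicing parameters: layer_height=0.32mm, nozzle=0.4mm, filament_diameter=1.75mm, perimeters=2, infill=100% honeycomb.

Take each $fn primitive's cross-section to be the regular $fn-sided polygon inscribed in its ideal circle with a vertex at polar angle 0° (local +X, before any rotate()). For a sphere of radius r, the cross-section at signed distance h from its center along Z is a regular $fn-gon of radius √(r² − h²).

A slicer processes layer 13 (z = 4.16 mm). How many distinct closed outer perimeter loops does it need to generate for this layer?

1

At z = 4.16 mm: the r=10.5 sphere slices to a regular 12-gon of circumradius 8.370 (√(r²−h²) with h=6.34 from center); the cube at (1.5, 1.5) is absent (z outside [6, 10]); the cube at (8, 6) is present — its section is the full 20×4 rectangle; the cube at (-3, 1) does not reach this height (z outside [8.5, 13]); Subtracting the remaining from the first: starting from the r=10.5 sphere, the 20×4 cube at (8, 6) misses the remaining region (no effect) — 1 connected region. The result has 1 disconnected region.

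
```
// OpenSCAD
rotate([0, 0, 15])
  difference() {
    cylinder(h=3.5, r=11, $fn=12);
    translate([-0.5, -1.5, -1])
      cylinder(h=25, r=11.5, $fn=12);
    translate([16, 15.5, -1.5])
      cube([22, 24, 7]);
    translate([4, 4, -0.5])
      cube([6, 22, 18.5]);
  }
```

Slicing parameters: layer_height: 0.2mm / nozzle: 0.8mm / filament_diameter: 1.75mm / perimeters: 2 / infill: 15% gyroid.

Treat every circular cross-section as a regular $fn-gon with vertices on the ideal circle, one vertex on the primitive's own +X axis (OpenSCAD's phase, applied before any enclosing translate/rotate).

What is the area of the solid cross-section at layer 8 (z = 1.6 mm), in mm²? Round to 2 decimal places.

At z = 1.6 mm: the cylinder: section is a regular 12-gon, circumradius r=11 (area = (12/2)·11.000²·sin(360°/12) = 363.00 mm²); the r=11.5 cylinder at (-0.5, -1.5) gives a regular 12-gon of circumradius 11.5 (constant along its height) (area = (12/2)·11.500²·sin(360°/12) = 396.75 mm²); the 22×24 cube at (16, 15.5) contributes its full rectangle (area 528.00 mm²); the 6×22 cube at (4, 4) contributes its full rectangle (area 132.00 mm²); Taking the first minus the rest: starting from the r=11 cylinder (363.00 mm²), the r=11.5 cylinder at (-0.5, -1.5) partially overlaps it — only the 343.04 mm² overlap (of its 396.75 mm²) is removed, clipping the outline; the 22×24 cube at (16, 15.5) misses the remaining region (no effect); the 6×22 cube at (4, 4) partially overlaps it — only the 7.33 mm² overlap (of its 132.00 mm²) is removed, clipping the outline — area = 12.62 mm²; (rotated 15° about Z; rotation is an isometry so areas/perimeters/island counts are preserved). Overall, the cross-section has 2 separate islands. Net area = 12.62 mm².

12.62 mm²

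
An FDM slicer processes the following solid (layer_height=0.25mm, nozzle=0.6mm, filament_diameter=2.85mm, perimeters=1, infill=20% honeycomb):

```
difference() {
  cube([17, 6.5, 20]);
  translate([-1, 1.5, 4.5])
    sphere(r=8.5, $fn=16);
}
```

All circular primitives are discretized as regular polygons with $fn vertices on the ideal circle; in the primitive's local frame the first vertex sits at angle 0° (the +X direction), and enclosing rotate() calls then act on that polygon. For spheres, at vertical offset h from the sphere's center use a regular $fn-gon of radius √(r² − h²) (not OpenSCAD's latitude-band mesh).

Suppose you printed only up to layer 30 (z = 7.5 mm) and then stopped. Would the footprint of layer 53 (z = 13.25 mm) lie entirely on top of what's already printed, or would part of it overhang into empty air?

Compare the two slices. At z = 7.5: the cube (footprint 17×6.5) is included at this height (area 110.50 mm²); the r=8.5 sphere at (-1, 1.5) contributes a regular 16-gon of circumradius √(8.5²−3²) = 7.953 (area = (16/2)·7.953²·sin(360°/16) = 193.64 mm²); Subtracting the remaining from the first: starting from the 17×6.5 cube (110.50 mm²), the r=8.5 sphere at (-1, 1.5) partially overlaps it — only the 41.59 mm² overlap (of its 193.64 mm²) is removed, clipping the outline — area = 68.91 mm². At z = 13.25: the cube (footprint 17×6.5) is included at this height (area 110.50 mm²); the sphere at (-1, 1.5) is not intersected at this z (|z−center|=8.750 > r=8.5); Taking the first minus the rest: none of the subtracted shapes is present at this height, so the 17×6.5 cube is unchanged — area = 110.50 mm². Checking containment: at z = 13.25 the cross-section extends beyond the z = 7.5 cross-section by about 41.59 mm².

part overhangs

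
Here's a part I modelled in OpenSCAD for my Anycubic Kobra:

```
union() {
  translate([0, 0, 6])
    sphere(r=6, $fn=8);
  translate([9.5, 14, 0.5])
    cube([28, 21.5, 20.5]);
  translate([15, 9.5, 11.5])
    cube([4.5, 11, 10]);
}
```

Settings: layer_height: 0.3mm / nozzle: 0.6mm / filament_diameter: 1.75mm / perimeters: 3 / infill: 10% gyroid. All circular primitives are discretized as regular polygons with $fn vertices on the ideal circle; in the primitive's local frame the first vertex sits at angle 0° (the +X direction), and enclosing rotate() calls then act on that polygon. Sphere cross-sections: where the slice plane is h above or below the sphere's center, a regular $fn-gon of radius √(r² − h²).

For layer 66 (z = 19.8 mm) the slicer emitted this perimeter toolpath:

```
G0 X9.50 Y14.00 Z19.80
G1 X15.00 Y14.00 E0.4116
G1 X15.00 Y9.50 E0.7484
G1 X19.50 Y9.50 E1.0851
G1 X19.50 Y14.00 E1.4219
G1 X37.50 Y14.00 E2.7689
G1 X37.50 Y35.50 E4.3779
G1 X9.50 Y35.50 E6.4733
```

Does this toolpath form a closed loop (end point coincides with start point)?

no

Start point (G0): (9.50, 14.00). End point (last G1): the path does not return to the start — open.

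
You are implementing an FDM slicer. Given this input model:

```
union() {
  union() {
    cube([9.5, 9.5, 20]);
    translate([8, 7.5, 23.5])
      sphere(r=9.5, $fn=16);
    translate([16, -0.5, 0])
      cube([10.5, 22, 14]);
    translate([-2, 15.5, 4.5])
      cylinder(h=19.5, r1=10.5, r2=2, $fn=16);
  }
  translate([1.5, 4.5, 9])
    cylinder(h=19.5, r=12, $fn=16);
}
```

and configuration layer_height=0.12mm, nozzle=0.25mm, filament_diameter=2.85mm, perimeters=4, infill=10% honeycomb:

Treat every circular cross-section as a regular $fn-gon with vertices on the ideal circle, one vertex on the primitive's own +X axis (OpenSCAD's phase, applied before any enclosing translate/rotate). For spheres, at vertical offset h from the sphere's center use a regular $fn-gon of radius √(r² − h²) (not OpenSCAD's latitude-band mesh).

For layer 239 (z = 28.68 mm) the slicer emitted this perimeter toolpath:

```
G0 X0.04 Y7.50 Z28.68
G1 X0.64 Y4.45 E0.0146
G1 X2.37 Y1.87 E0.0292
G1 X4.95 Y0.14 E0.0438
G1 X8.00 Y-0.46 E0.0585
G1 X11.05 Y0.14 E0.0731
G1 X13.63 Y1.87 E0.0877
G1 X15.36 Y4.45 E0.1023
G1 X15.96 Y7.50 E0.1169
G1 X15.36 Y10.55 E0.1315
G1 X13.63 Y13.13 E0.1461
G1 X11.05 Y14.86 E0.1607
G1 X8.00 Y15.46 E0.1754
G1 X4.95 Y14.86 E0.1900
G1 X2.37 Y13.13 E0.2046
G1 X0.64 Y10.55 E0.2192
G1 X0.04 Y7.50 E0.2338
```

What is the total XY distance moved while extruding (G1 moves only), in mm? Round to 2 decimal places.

49.72 mm

Sum the Euclidean lengths of each G1 segment: total = 49.72 mm.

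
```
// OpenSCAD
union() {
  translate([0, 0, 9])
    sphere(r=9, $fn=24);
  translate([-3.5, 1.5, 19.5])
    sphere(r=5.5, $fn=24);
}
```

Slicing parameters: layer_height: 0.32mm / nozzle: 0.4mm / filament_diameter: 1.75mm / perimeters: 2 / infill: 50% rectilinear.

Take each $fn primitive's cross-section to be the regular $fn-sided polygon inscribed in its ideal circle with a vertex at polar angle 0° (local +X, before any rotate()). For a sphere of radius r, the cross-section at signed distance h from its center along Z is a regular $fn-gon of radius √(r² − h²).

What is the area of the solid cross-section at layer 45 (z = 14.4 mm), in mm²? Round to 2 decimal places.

161.01 mm²

At z = 14.4 mm: the sphere: section is a regular 24-gon, circumradius = √(r²−h²) = √(9²−5.4²) = 7.200 (area = (24/2)·7.200²·sin(360°/24) = 161.01 mm²); the r=5.5 sphere at (-3.5, 1.5) contributes a regular 24-gon of circumradius √(5.5²−5.1²) = 2.059 (area = (24/2)·2.059²·sin(360°/24) = 13.17 mm²); Combining (union): the r=5.5 sphere at (-3.5, 1.5) lies entirely inside the r=9 sphere, so the union is just the r=9 sphere — area = 161.01 mm². Overall, the cross-section is a single solid region. Net area = 161.01 mm².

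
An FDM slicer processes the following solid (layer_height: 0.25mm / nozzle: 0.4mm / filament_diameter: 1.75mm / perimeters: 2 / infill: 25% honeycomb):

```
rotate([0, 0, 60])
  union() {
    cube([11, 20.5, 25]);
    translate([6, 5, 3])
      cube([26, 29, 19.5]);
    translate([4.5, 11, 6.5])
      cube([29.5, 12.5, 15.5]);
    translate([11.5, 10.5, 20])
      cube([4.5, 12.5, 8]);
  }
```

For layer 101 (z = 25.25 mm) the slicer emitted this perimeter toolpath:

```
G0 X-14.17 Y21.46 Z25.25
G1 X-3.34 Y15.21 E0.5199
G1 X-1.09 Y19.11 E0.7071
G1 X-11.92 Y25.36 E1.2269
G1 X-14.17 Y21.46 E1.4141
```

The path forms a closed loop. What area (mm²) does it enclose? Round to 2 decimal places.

56.30 mm²

Apply the shoelace formula to the sequence of (X, Y) vertices; enclosed area = 56.30 mm².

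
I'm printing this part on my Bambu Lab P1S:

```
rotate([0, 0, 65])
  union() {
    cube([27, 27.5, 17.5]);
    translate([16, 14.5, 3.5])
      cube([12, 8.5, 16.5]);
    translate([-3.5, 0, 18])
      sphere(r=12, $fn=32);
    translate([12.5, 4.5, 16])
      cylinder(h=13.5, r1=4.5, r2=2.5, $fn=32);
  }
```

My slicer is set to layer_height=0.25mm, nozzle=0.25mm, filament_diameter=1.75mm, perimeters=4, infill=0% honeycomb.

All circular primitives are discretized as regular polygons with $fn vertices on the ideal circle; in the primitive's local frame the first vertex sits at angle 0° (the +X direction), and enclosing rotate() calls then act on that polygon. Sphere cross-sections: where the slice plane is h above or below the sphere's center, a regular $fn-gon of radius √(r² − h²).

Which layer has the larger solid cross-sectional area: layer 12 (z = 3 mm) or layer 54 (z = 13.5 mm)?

Layer 12 (z = 3): the cube (footprint 27×27.5) is included at this height (area 742.50 mm²); the cube at (16, 14.5) does not reach this height (z outside [3.5, 20]); the sphere at (-3.5, 0) is absent (|z−center|=15.000 > r=12); the cone at (12.5, 4.5) does not reach this height (z outside [16, 29.5]); Merging all regions: only the 27×27.5 cube is present, so the union is just that shape — area = 742.50 mm²; (whole slice rotated 65° about Z — lengths, areas and connectivity unchanged). So its area = 742.50 mm². Layer 54 (z = 13.5): the cube is present — its section is the full 27×27.5 rectangle (area 742.50 mm²); the 12×8.5 cube at (16, 14.5) contributes its full rectangle (area 102.00 mm²); the r=12 sphere at (-3.5, 0) contributes a regular 32-gon of circumradius √(12²−4.5²) = 11.124 (area = (32/2)·11.124²·sin(360°/32) = 386.28 mm²); the cone at (12.5, 4.5) does not reach this height (z outside [16, 29.5]); Combining (union): the regions partially overlap — summed areas 1230.78 mm² minus the doubly-counted overlap 151.92 mm² gives 1078.86 mm² — area = 1078.86 mm²; (whole slice rotated 65° about Z — lengths, areas and connectivity unchanged). So its area = 1078.86 mm². Layer 54 is larger (1078.86 vs 742.50 mm²).

layer 54 (z = 13.5 mm)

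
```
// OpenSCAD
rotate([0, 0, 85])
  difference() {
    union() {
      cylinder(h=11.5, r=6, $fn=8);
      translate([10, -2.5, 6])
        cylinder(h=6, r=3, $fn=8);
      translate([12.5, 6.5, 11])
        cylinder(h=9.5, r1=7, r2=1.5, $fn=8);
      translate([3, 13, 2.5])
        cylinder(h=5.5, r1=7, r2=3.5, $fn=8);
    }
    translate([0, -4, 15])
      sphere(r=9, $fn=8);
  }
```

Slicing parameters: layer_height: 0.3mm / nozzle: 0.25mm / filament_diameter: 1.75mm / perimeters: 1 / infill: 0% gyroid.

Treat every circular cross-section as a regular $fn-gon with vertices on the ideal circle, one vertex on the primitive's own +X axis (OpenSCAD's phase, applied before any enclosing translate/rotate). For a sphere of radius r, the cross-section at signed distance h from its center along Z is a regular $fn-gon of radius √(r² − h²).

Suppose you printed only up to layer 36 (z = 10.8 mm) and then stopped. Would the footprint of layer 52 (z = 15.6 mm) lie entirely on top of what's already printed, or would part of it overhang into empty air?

Compare the two slices. At z = 10.8: the cylinder: section is a regular 8-gon, circumradius r=6 (area = (8/2)·6.000²·sin(360°/8) = 101.82 mm²); the cylinder at (10, -2.5): section is a regular 8-gon, circumradius r=3 (area = (8/2)·3.000²·sin(360°/8) = 25.46 mm²); the cone at (12.5, 6.5) is not intersected at this z (z outside [11, 20.5]); the cone at (3, 13) is not intersected at this z (z outside [2.5, 8]); Combining (union): the 2 present regions are separate (no shared area or edge), so areas and boundary lengths simply add and each stays a separate island — area = 127.28 mm²; the sphere at (0, -4): section is a regular 8-gon, circumradius = √(r²−h²) = √(9²−4.2²) = 7.960 (area = (8/2)·7.960²·sin(360°/8) = 179.21 mm²); Subtracting the remaining from the first: starting from that combined region (127.28 mm²), the r=9 sphere at (0, -4) partially overlaps it — only the 83.08 mm² overlap (of its 179.21 mm²) is removed, clipping the outline — area = 44.20 mm²; (rotated 85° about Z; rotation is an isometry so areas/perimeters/island counts are preserved). At z = 15.6: the cylinder is not intersected at this z (z outside [0, 11.5]); the cylinder at (10, -2.5) is absent (z outside [6, 12]); the cone at (12.5, 6.5): at t=0.484 of its height the radius interpolates to r₁+(r₂−r₁)t = 4.337, giving a regular 8-gon of that circumradius (area = (8/2)·4.337²·sin(360°/8) = 53.20 mm²); the cone at (3, 13) is not intersected at this z (z outside [2.5, 8]); Combining (union): only the cone at (12.5, 6.5) is present, so the union is just that shape — area = 53.20 mm²; the r=9 sphere at (0, -4) slices to a regular 8-gon of circumradius 8.980 (√(r²−h²) with h=0.6 from center) (area = (8/2)·8.980²·sin(360°/8) = 228.08 mm²); Subtracting the remaining from the first: starting from the result so far (53.20 mm²), the r=9 sphere at (0, -4) misses the remaining region (no effect) — area = 53.20 mm²; (whole slice rotated 85° about Z — lengths, areas and connectivity unchanged). Checking containment: at z = 15.6 the cross-section extends beyond the z = 10.8 cross-section by about 53.20 mm².

part overhangs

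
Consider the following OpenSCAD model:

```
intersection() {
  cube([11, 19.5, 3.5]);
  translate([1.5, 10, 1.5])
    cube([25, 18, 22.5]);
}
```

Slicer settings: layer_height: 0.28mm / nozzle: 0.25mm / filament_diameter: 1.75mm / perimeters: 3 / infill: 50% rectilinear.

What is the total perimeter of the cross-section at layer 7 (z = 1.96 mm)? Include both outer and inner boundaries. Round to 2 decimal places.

At z = 1.96 mm: the 11×19.5 cube contributes its full rectangle (perimeter 61.00 mm); the cube at (1.5, 10) is present — its section is the full 25×18 rectangle (perimeter 86.00 mm); Taking the intersection: the 25×18 cube at (1.5, 10) partially overlaps the 11×19.5 cube; clipping to the common part keeps 90.25 mm² — boundary = 38.00 mm. Overall, the cross-section is a single solid region. Total boundary length (outer) = 38.00 mm.

38.00 mm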